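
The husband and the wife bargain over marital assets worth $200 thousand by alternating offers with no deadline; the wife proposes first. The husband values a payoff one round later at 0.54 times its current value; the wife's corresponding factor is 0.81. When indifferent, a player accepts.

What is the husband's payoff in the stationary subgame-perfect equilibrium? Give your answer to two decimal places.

When the wife proposes, the husband accepts any offer worth at least 0.54 times what the husband would get by proposing next round; and vice versa.
This gives x = 200 − 0.54y and y = 200 − 0.81x, where x and y are each side's share when it proposes.
Hence (1 − 0.54·0.81)x = 200(1 − 0.54), i.e. 0.5626·x = 92.
x ≈ 163.5265; the husband's share is 200 − x ≈ 36.4735.

36.47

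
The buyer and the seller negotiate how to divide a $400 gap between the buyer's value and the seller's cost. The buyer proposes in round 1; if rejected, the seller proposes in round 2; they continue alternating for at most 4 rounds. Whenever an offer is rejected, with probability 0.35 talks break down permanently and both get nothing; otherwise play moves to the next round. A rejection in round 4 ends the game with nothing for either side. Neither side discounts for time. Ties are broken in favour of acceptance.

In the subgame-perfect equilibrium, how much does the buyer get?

Round 4 (the seller proposes): rejection yields 0 for the buyer; the seller offers 0 and keeps 400.
Round 3 (the buyer proposes): rejecting gives the seller an expected 0.65 × 400 = 260; the buyer offers that and keeps 140.
Round 2 (the seller proposes): rejecting gives the buyer an expected 0.65 × 140 = 91, so the seller offers 91, keeping 309.
Round 1 (the buyer proposes): rejecting gives the seller an expected 0.65 × 309 = 200.85, so the buyer offers 200.85, keeping 199.15.

199.15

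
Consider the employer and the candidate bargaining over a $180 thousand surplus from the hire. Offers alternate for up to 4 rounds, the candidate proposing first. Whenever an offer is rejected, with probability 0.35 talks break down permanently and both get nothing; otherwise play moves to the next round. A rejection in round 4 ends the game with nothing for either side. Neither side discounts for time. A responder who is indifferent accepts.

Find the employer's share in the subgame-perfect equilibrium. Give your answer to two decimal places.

90.38

Round 4 (the employer proposes): the candidate will accept anything ≥ 0, so the employer offers 0 and keeps 180.
Round 3 (the candidate proposes): rejecting gives the employer an expected 0.65 × 180 = 117. The candidate offers 117 and keeps 180 − 117 = 63.
Round 2 (the employer proposes): rejecting gives the candidate an expected 0.65 × 63 = 40.95; the employer offers that and keeps 139.05.
Round 1 (the candidate proposes): rejecting gives the employer an expected 0.65 × 139.05 = 90.3825. The candidate offers 90.3825 and keeps 180 − 90.3825 = 89.6175.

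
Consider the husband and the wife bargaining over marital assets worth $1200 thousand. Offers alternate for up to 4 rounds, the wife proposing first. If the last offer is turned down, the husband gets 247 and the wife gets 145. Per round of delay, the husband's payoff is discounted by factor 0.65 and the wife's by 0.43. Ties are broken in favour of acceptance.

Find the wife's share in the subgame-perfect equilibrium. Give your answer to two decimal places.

Round 4 (the husband proposes): the wife gets 145 if talks fail, so the husband offers 145 and keeps 1055.
Round 3 (the wife proposes): the husband can get 1055 next round, worth 0.65 × 1055 = 685.75 now; the wife offers that and keeps 514.25.
Round 2 (the husband proposes): the wife can get 514.25 next round, worth 0.43 × 514.25 = 221.1275 now. The husband offers 221.1275 and keeps 1200 − 221.1275 = 978.8725.
Round 1 (the wife proposes): the husband can get 978.8725 next round, worth 0.65 × 978.8725 = 636.267125 now. The wife offers 636.267125 and keeps 1200 − 636.267125 = 563.732875.

563.73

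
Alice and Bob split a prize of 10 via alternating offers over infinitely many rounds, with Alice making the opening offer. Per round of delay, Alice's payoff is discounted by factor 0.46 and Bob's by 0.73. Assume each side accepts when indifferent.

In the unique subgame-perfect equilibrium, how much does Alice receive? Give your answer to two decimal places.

4.07

When Alice proposes, Bob accepts any offer worth at least 0.73 times what Bob would get by proposing next round; and vice versa.
This gives x = 10 − 0.73y and y = 10 − 0.46x, where x and y are each side's share when it proposes.
Hence (1 − 0.73·0.46)x = 10(1 − 0.73), i.e. 0.6642·x = 2.7.
x ≈ 4.0650; Bob's share is 10 − x ≈ 5.9350.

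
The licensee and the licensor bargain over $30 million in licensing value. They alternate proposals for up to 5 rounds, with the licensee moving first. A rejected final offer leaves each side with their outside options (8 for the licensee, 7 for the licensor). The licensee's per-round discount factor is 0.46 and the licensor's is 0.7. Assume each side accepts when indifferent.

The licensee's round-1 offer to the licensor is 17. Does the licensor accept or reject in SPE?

Accept

Round 5 (the licensee proposes): the licensor gets 7 if talks fail, so the licensee offers 7 and keeps 23.
Round 4 (the licensor proposes): the licensee can get 23 next round, worth 0.46 × 23 = 10.58 now; the licensor offers that and keeps 19.42.
Round 3 (the licensee proposes): the licensor can get 19.42 next round, worth 0.7 × 19.42 = 13.594 now. The licensee offers 13.594 and keeps 30 − 13.594 = 16.406.
Round 2 (the licensor proposes): the licensee can get 16.406 next round, worth 0.46 × 16.406 = 7.54676 now, so the licensor offers 7.54676, keeping 22.45324.
So by rejecting in round 1, the licensor gets 22.45324 next round, worth 0.7 × 22.45324 = 15.717268 now.
Offer 17 ≥ 15.717268, so the licensor accepts.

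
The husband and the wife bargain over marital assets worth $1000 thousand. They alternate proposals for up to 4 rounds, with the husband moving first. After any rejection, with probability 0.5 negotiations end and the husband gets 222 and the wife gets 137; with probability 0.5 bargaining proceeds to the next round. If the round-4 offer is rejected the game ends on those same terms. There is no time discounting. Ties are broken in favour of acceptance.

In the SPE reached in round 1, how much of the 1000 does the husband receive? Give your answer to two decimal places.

622.63

Round 4 (the wife proposes): the husband gets 222 if talks fail, so the wife offers 222 and keeps 778.
Round 3 (the husband proposes): rejecting gives the wife an expected 0.5 × 778 + 0.5 × 137 = 457.5, so the husband offers 457.5, keeping 542.5.
Round 2 (the wife proposes): rejecting gives the husband an expected 0.5 × 542.5 + 0.5 × 222 = 382.25, so the wife offers 382.25, keeping 617.75.
Round 1 (the husband proposes): rejecting gives the wife an expected 0.5 × 617.75 + 0.5 × 137 = 377.375, so the husband offers 377.375, keeping 622.625.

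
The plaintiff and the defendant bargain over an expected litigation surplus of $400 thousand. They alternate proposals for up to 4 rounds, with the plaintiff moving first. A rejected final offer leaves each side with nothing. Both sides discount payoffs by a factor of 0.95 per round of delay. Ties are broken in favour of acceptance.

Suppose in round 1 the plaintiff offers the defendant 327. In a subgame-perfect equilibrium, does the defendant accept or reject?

Work out the defendant's continuation value if the offer is rejected.
Round 4 (the defendant proposes): the plaintiff will accept anything ≥ 0, so the defendant offers 0 and keeps 400.
Round 3 (the plaintiff proposes): the defendant can get 400 next round, worth 0.95 × 400 = 380 now; the plaintiff offers that and keeps 20.
Round 2 (the defendant proposes): the plaintiff can get 20 next round, worth 0.95 × 20 = 19 now, so the defendant offers 19, keeping 381.
So by rejecting in round 1, the defendant gets 381 next round, worth 0.95 × 381 = 361.95 now.
Offer 327 < 361.95, so the defendant rejects.

Reject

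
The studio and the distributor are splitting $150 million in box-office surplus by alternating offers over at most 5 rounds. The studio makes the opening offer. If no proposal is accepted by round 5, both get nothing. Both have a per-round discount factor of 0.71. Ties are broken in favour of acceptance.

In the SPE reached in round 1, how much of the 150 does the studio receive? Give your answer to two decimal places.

103.55

Round 5 (the studio proposes): the distributor will accept anything ≥ 0, so the studio offers 0 and keeps 150.
Round 4 (the distributor proposes): the studio can get 150 next round, worth 0.71 × 150 = 106.5 now. The distributor offers 106.5 and keeps 150 − 106.5 = 43.5.
Round 3 (the studio proposes): the distributor can get 43.5 next round, worth 0.71 × 43.5 = 30.885 now. The studio offers 30.885 and keeps 150 − 30.885 = 119.115.
Round 2 (the distributor proposes): the studio can get 119.115 next round, worth 0.71 × 119.115 = 84.57165 now; the distributor offers that and keeps 65.42835.
Round 1 (the studio proposes): the distributor can get 65.42835 next round, worth 0.71 × 65.42835 = 46.4541285 now. The studio offers 46.4541285 and keeps 150 − 46.4541285 = 103.5458715.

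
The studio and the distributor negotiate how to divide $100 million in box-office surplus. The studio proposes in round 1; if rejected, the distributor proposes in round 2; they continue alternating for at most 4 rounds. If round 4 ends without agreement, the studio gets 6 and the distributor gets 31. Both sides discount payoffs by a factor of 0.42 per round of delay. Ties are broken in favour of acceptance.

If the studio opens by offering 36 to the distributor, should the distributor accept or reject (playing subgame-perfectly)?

Round 4 (the distributor proposes): the studio gets 6 if talks fail, so the distributor offers 6 and keeps 94.
Round 3 (the studio proposes): the distributor can get 94 next round, worth 0.42 × 94 = 39.48 now. The studio offers 39.48 and keeps 100 − 39.48 = 60.52.
Round 2 (the distributor proposes): the studio can get 60.52 next round, worth 0.42 × 60.52 = 25.4184 now; the distributor offers that and keeps 74.5816.
So by rejecting in round 1, the distributor gets 74.5816 next round, worth 0.42 × 74.5816 = 31.324272 now.
Offer 36 ≥ 31.324272, so the distributor accepts.

Accept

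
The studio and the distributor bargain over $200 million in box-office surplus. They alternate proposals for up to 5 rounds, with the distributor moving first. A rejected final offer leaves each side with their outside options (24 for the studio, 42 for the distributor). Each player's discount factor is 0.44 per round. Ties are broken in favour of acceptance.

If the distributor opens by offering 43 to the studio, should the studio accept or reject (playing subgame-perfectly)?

Round 5 (the distributor proposes): the studio gets 24 if talks fail, so the distributor offers 24 and keeps 176.
Round 4 (the studio proposes): the distributor can get 176 next round, worth 0.44 × 176 = 77.44 now; the studio offers that and keeps 122.56.
Round 3 (the distributor proposes): the studio can get 122.56 next round, worth 0.44 × 122.56 = 53.9264 now, so the distributor offers 53.9264, keeping 146.0736.
Round 2 (the studio proposes): the distributor can get 146.0736 next round, worth 0.44 × 146.0736 = 64.272384 now. The studio offers 64.272384 and keeps 200 − 64.272384 = 135.727616.
So by rejecting in round 1, the studio gets 135.727616 next round, worth 0.44 × 135.727616 = 59.72015104 now.
Offer 43 < 59.72015104, so the studio rejects.

Reject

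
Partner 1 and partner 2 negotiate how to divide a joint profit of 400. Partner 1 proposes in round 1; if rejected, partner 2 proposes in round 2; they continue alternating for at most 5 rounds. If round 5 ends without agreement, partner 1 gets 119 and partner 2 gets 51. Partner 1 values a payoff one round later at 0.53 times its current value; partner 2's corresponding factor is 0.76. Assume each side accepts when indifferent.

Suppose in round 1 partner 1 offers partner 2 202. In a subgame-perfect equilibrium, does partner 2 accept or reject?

Reject

Work out partner 2's continuation value if the offer is rejected.
Round 5 (partner 1 proposes): partner 2 gets 51 if talks fail, so partner 1 offers 51 and keeps 349.
Round 4 (partner 2 proposes): partner 1 can get 349 next round, worth 0.53 × 349 = 184.97 now, so partner 2 offers 184.97, keeping 215.03.
Round 3 (partner 1 proposes): partner 2 can get 215.03 next round, worth 0.76 × 215.03 = 163.4228 now, so partner 1 offers 163.4228, keeping 236.5772.
Round 2 (partner 2 proposes): partner 1 can get 236.5772 next round, worth 0.53 × 236.5772 = 125.385916 now, so partner 2 offers 125.385916, keeping 274.614084.
So by rejecting in round 1, partner 2 gets 274.614084 next round, worth 0.76 × 274.614084 = 208.70670384 now.
Offer 202 < 208.70670384, so partner 2 rejects.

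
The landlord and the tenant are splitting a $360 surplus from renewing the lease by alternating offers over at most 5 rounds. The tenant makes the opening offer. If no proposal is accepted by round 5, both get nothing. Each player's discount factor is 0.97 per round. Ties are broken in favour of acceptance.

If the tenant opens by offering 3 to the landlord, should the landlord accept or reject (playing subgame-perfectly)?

Reject

Work out the landlord's continuation value if the offer is rejected.
Round 5 (the tenant proposes): the landlord will accept anything ≥ 0, so the tenant offers 0 and keeps 360.
Round 4 (the landlord proposes): the tenant can get 360 next round, worth 0.97 × 360 = 349.2 now, so the landlord offers 349.2, keeping 10.8.
Round 3 (the tenant proposes): the landlord can get 10.8 next round, worth 0.97 × 10.8 = 10.476 now. The tenant offers 10.476 and keeps 360 − 10.476 = 349.524.
Round 2 (the landlord proposes): the tenant can get 349.524 next round, worth 0.97 × 349.524 = 339.03828 now; the landlord offers that and keeps 20.96172.
So by rejecting in round 1, the landlord gets 20.96172 next round, worth 0.97 × 20.96172 = 20.3328684 now.
Offer 3 < 20.3328684, so the landlord rejects.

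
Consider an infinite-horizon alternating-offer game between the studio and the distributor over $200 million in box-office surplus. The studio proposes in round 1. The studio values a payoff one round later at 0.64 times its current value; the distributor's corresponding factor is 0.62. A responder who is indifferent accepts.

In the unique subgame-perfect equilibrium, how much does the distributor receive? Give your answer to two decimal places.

74.01

Let x be the studio's share when the studio proposes and y be the distributor's share when the distributor proposes.
The distributor accepts iff offered ≥ 0.62·y, so x = 200 − 0.62y. Symmetrically y = 200 − 0.64x.
Substituting: x = 200 − 0.62(200 − 0.64x), giving x(1 − 0.64·0.62) = 200(1 − 0.62).
So x = 200 × 0.38 / 0.6032 ≈ 125.9947, and the distributor receives 200 − x ≈ 74.0053.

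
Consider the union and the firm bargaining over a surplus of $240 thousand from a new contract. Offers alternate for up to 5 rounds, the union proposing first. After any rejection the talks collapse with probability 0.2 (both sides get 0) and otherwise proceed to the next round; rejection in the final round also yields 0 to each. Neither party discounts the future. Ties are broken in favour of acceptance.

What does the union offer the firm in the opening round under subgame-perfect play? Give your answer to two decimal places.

62.98

Round 5 (the union proposes): the firm will accept anything ≥ 0, so the union offers 0 and keeps 240.
Round 4 (the firm proposes): rejecting gives the union an expected 0.8 × 240 = 192; the firm offers that and keeps 48.
Round 3 (the union proposes): rejecting gives the firm an expected 0.8 × 48 = 38.4, so the union offers 38.4, keeping 201.6.
Round 2 (the firm proposes): rejecting gives the union an expected 0.8 × 201.6 = 161.28; the firm offers that and keeps 78.72.
Round 1 (the union proposes): rejecting gives the firm an expected 0.8 × 78.72 = 62.976. The union offers 62.976 and keeps 240 − 62.976 = 177.024.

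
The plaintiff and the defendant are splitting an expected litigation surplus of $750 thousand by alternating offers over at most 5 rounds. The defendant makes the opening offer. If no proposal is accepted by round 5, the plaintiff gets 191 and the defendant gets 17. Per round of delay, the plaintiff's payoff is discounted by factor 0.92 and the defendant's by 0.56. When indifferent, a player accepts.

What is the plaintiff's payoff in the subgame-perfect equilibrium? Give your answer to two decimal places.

Round 5 (the defendant proposes): the plaintiff gets 191 if talks fail, so the defendant offers 191 and keeps 559.
Round 4 (the plaintiff proposes): the defendant can get 559 next round, worth 0.56 × 559 = 313.04 now, so the plaintiff offers 313.04, keeping 436.96.
Round 3 (the defendant proposes): the plaintiff can get 436.96 next round, worth 0.92 × 436.96 = 402.0032 now; the defendant offers that and keeps 347.9968.
Round 2 (the plaintiff proposes): the defendant can get 347.9968 next round, worth 0.56 × 347.9968 = 194.878208 now, so the plaintiff offers 194.878208, keeping 555.121792.
Round 1 (the defendant proposes): the plaintiff can get 555.121792 next round, worth 0.92 × 555.121792 = 510.71204864 now. The defendant offers 510.71204864 and keeps 750 − 510.71204864 = 239.28795136.

510.71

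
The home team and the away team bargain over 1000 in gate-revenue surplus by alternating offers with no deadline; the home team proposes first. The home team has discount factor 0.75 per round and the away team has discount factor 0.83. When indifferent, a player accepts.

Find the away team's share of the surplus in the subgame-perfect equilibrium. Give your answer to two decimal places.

549.67

In a stationary SPE each proposer offers the other exactly their discounted continuation value.
If the home team keeps x when proposing and the away team keeps y when proposing, then x = 1000 − 0.83y and y = 1000 − 0.75x.
Solving: x = 1000(1 − 0.83) / (1 − 0.75·0.83) = 170 / 0.3775 ≈ 450.3311.
The away team gets 1000 − 450.3311 ≈ 549.6689.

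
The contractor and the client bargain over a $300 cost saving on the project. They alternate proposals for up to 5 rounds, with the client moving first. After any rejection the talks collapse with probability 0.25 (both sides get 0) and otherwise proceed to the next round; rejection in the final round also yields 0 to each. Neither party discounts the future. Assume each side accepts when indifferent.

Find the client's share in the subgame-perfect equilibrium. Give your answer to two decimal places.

Round 5 (the client proposes): rejection yields 0 for the contractor; the client offers 0 and keeps 300.
Round 4 (the contractor proposes): rejecting gives the client an expected 0.75 × 300 = 225, so the contractor offers 225, keeping 75.
Round 3 (the client proposes): rejecting gives the contractor an expected 0.75 × 75 = 56.25, so the client offers 56.25, keeping 243.75.
Round 2 (the contractor proposes): rejecting gives the client an expected 0.75 × 243.75 = 182.8125; the contractor offers that and keeps 117.1875.
Round 1 (the client proposes): rejecting gives the contractor an expected 0.75 × 117.1875 = 87.890625; the client offers that and keeps 212.109375.

212.11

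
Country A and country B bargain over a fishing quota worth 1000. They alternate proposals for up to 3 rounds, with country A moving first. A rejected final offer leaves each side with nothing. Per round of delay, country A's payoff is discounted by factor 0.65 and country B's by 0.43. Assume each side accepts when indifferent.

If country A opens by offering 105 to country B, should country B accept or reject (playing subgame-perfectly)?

Reject

Round 3 (country A proposes): country B will accept anything ≥ 0, so country A offers 0 and keeps 1000.
Round 2 (country B proposes): country A can get 1000 next round, worth 0.65 × 1000 = 650 now. Country B offers 650 and keeps 1000 − 650 = 350.
So by rejecting in round 1, country B gets 350 next round, worth 0.43 × 350 = 150.5 now.
Offer 105 < 150.5, so country B rejects.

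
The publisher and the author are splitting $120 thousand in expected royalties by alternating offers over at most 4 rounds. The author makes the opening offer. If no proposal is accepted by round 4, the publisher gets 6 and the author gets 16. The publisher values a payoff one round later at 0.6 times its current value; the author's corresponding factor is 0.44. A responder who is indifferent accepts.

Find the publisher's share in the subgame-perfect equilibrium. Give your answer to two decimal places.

Round 4 (the publisher proposes): the author gets 16 if talks fail, so the publisher offers 16 and keeps 104.
Round 3 (the author proposes): the publisher can get 104 next round, worth 0.6 × 104 = 62.4 now, so the author offers 62.4, keeping 57.6.
Round 2 (the publisher proposes): the author can get 57.6 next round, worth 0.44 × 57.6 = 25.344 now; the publisher offers that and keeps 94.656.
Round 1 (the author proposes): the publisher can get 94.656 next round, worth 0.6 × 94.656 = 56.7936 now. The author offers 56.7936 and keeps 120 − 56.7936 = 63.2064.

56.79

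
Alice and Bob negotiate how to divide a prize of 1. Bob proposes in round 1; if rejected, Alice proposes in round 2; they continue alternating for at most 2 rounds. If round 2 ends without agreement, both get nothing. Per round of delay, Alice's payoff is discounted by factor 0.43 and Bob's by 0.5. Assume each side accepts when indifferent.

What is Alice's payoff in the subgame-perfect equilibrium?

Round 2 (Alice proposes): Bob will accept anything ≥ 0, so Alice offers 0 and keeps 1.
Round 1 (Bob proposes): Alice can get 1 next round, worth 0.43 × 1 = 0.43 now, so Bob offers 0.43, keeping 0.57.

0.43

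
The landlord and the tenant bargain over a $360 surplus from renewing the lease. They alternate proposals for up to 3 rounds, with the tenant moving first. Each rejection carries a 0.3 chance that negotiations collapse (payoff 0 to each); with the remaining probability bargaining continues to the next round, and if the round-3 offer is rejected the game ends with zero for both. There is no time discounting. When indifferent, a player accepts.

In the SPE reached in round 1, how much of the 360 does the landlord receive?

By backward induction:
Round 3 (the tenant proposes): rejection yields 0 for the landlord; the tenant offers 0 and keeps 360.
Round 2 (the landlord proposes): rejecting gives the tenant an expected 0.7 × 360 = 252, so the landlord offers 252, keeping 108.
Round 1 (the tenant proposes): rejecting gives the landlord an expected 0.7 × 108 = 75.6; the tenant offers that and keeps 284.4.

75.6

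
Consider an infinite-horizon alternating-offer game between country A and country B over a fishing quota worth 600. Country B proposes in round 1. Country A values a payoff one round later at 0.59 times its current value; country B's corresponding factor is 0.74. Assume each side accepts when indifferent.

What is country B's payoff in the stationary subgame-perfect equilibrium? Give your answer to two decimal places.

In a stationary SPE each proposer offers the other exactly their discounted continuation value.
If country B keeps x when proposing and country A keeps y when proposing, then x = 600 − 0.59y and y = 600 − 0.74x.
Solving: x = 600(1 − 0.59) / (1 − 0.74·0.59) = 246 / 0.5634 ≈ 436.6347.
Country A gets 600 − 436.6347 ≈ 163.3653.

436.63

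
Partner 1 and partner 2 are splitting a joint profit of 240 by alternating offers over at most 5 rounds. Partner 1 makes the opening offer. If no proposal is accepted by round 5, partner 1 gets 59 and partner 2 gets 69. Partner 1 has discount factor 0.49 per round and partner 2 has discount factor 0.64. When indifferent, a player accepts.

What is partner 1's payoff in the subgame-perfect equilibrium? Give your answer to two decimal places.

By backward induction:
Round 5 (partner 1 proposes): partner 2 gets 69 if talks fail, so partner 1 offers 69 and keeps 171.
Round 4 (partner 2 proposes): partner 1 can get 171 next round, worth 0.49 × 171 = 83.79 now, so partner 2 offers 83.79, keeping 156.21.
Round 3 (partner 1 proposes): partner 2 can get 156.21 next round, worth 0.64 × 156.21 = 99.9744 now; partner 1 offers that and keeps 140.0256.
Round 2 (partner 2 proposes): partner 1 can get 140.0256 next round, worth 0.49 × 140.0256 = 68.612544 now; partner 2 offers that and keeps 171.387456.
Round 1 (partner 1 proposes): partner 2 can get 171.387456 next round, worth 0.64 × 171.387456 = 109.68797184 now; partner 1 offers that and keeps 130.31202816.

130.31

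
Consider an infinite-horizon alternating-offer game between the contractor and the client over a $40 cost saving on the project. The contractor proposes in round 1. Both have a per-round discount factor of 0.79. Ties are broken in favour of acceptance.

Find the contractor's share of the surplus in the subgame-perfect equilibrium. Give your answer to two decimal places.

22.35

Let x be the contractor's share when the contractor proposes and y be the client's share when the client proposes.
The client accepts iff offered ≥ 0.79·y, so x = 40 − 0.79y. Symmetrically y = 40 − 0.79x.
Substituting: x = 40 − 0.79(40 − 0.79x), giving x(1 − 0.79·0.79) = 40(1 − 0.79).
So x = 40 × 0.21 / 0.3759 ≈ 22.3464, and the client receives 40 − x ≈ 17.6536.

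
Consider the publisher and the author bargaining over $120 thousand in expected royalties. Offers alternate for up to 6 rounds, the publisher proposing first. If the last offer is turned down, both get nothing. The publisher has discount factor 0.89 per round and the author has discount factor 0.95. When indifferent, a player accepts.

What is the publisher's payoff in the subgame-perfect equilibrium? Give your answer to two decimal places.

Round 6 (the author proposes): rejection yields 0 for the publisher; the author offers 0 and keeps 120.
Round 5 (the publisher proposes): the author can get 120 next round, worth 0.95 × 120 = 114 now. The publisher offers 114 and keeps 120 − 114 = 6.
Round 4 (the author proposes): the publisher can get 6 next round, worth 0.89 × 6 = 5.34 now; the author offers that and keeps 114.66.
Round 3 (the publisher proposes): the author can get 114.66 next round, worth 0.95 × 114.66 = 108.927 now. The publisher offers 108.927 and keeps 120 − 108.927 = 11.073.
Round 2 (the author proposes): the publisher can get 11.073 next round, worth 0.89 × 11.073 = 9.85497 now; the author offers that and keeps 110.14503.
Round 1 (the publisher proposes): the author can get 110.14503 next round, worth 0.95 × 110.14503 = 104.6377785 now; the publisher offers that and keeps 15.3622215.

15.36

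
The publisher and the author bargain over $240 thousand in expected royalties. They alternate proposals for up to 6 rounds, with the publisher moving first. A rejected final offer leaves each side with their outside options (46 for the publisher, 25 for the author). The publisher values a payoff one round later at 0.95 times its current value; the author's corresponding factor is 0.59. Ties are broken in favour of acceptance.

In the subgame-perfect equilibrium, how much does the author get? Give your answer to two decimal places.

47.01

Round 6 (the author proposes): the publisher gets 46 if talks fail, so the author offers 46 and keeps 194.
Round 5 (the publisher proposes): the author can get 194 next round, worth 0.59 × 194 = 114.46 now. The publisher offers 114.46 and keeps 240 − 114.46 = 125.54.
Round 4 (the author proposes): the publisher can get 125.54 next round, worth 0.95 × 125.54 = 119.263 now. The author offers 119.263 and keeps 240 − 119.263 = 120.737.
Round 3 (the publisher proposes): the author can get 120.737 next round, worth 0.59 × 120.737 = 71.23483 now. The publisher offers 71.23483 and keeps 240 − 71.23483 = 168.76517.
Round 2 (the author proposes): the publisher can get 168.76517 next round, worth 0.95 × 168.76517 = 160.3269115 now. The author offers 160.3269115 and keeps 240 − 160.3269115 = 79.6730885.
Round 1 (the publisher proposes): the author can get 79.6730885 next round, worth 0.59 × 79.6730885 = 47.007122215 now, so the publisher offers 47.007122215, keeping 192.992877785.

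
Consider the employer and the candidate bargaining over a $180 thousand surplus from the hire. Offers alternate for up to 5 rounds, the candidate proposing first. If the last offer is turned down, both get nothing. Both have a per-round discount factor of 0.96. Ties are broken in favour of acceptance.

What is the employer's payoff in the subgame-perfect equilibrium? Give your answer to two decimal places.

Round 5 (the candidate proposes): rejection yields 0 for the employer; the candidate offers 0 and keeps 180.
Round 4 (the employer proposes): the candidate can get 180 next round, worth 0.96 × 180 = 172.8 now. The employer offers 172.8 and keeps 180 − 172.8 = 7.2.
Round 3 (the candidate proposes): the employer can get 7.2 next round, worth 0.96 × 7.2 = 6.912 now; the candidate offers that and keeps 173.088.
Round 2 (the employer proposes): the candidate can get 173.088 next round, worth 0.96 × 173.088 = 166.16448 now. The employer offers 166.16448 and keeps 180 − 166.16448 = 13.83552.
Round 1 (the candidate proposes): the employer can get 13.83552 next round, worth 0.96 × 13.83552 = 13.2820992 now. The candidate offers 13.2820992 and keeps 180 − 13.2820992 = 166.7179008.

13.28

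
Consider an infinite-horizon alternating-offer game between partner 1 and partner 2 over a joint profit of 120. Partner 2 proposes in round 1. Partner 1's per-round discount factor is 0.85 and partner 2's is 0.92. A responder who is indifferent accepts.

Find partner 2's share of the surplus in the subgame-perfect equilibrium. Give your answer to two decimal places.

When partner 2 proposes, partner 1 accepts any offer worth at least 0.85 times what partner 1 would get by proposing next round; and vice versa.
This gives x = 120 − 0.85y and y = 120 − 0.92x, where x and y are each side's share when it proposes.
Hence (1 − 0.85·0.92)x = 120(1 − 0.85), i.e. 0.218·x = 18.
x ≈ 82.5688; partner 1's share is 120 − x ≈ 37.4312.

82.57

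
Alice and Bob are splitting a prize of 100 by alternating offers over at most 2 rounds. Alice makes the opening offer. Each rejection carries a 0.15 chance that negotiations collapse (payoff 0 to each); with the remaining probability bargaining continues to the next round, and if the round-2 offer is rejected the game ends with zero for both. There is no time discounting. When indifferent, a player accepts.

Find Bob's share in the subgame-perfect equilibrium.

By backward induction:
Round 2 (Bob proposes): Alice will accept anything ≥ 0, so Bob offers 0 and keeps 100.
Round 1 (Alice proposes): rejecting gives Bob an expected 0.85 × 100 = 85; Alice offers that and keeps 15.

85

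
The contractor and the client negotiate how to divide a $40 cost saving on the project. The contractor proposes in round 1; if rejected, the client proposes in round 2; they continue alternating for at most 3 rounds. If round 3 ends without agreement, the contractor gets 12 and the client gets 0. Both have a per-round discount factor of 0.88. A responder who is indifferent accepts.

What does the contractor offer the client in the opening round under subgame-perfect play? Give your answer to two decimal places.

4.22

Round 3 (the contractor proposes): the client will accept anything ≥ 0, so the contractor offers 0 and keeps 40.
Round 2 (the client proposes): the contractor can get 40 next round, worth 0.88 × 40 = 35.2 now; the client offers that and keeps 4.8.
Round 1 (the contractor proposes): the client can get 4.8 next round, worth 0.88 × 4.8 = 4.224 now, so the contractor offers 4.224, keeping 35.776.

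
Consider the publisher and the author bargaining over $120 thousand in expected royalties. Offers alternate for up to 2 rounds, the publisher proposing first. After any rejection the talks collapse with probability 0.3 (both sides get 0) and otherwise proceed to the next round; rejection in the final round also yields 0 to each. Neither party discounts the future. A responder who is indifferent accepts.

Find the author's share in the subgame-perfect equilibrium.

84

Round 2 (the author proposes): the publisher will accept anything ≥ 0, so the author offers 0 and keeps 120.
Round 1 (the publisher proposes): rejecting gives the author an expected 0.7 × 120 = 84, so the publisher offers 84, keeping 36.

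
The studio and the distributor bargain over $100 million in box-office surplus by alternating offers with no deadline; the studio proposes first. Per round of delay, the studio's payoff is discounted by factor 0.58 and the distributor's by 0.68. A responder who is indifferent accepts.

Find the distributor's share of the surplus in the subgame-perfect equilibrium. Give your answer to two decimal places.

47.16

In a stationary SPE each proposer offers the other exactly their discounted continuation value.
If the studio keeps x when proposing and the distributor keeps y when proposing, then x = 100 − 0.68y and y = 100 − 0.58x.
Solving: x = 100(1 − 0.68) / (1 − 0.58·0.68) = 32 / 0.6056 ≈ 52.8402.
The distributor gets 100 − 52.8402 ≈ 47.1598.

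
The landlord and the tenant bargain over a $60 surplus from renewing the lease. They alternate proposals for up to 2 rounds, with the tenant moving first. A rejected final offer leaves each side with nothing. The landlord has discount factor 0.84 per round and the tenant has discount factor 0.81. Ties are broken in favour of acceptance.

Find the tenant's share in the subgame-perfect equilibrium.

Round 2 (the landlord proposes): the tenant will accept anything ≥ 0, so the landlord offers 0 and keeps 60.
Round 1 (the tenant proposes): the landlord can get 60 next round, worth 0.84 × 60 = 50.4 now; the tenant offers that and keeps 9.6.

9.6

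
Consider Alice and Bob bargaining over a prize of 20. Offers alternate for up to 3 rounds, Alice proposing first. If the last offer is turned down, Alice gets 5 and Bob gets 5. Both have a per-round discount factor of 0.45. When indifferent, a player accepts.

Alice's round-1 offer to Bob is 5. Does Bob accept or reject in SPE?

Reject

Round 3 (Alice proposes): Bob gets 5 if talks fail, so Alice offers 5 and keeps 15.
Round 2 (Bob proposes): Alice can get 15 next round, worth 0.45 × 15 = 6.75 now. Bob offers 6.75 and keeps 20 − 6.75 = 13.25.
So by rejecting in round 1, Bob gets 13.25 next round, worth 0.45 × 13.25 = 5.9625 now.
Offer 5 < 5.9625, so Bob rejects.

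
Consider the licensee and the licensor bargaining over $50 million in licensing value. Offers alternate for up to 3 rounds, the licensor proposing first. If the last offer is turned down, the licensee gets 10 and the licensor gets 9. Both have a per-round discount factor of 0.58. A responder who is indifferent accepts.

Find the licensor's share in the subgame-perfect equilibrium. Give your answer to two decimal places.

34.46

Round 3 (the licensor proposes): the licensee gets 10 if talks fail, so the licensor offers 10 and keeps 40.
Round 2 (the licensee proposes): the licensor can get 40 next round, worth 0.58 × 40 = 23.2 now; the licensee offers that and keeps 26.8.
Round 1 (the licensor proposes): the licensee can get 26.8 next round, worth 0.58 × 26.8 = 15.544 now; the licensor offers that and keeps 34.456.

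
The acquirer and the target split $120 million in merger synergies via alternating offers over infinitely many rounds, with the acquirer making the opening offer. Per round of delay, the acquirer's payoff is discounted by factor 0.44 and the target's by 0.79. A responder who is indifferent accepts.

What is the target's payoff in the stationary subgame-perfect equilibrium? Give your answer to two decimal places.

81.37

Let x be the acquirer's share when the acquirer proposes and y be the target's share when the target proposes.
The target accepts iff offered ≥ 0.79·y, so x = 120 − 0.79y. Symmetrically y = 120 − 0.44x.
Substituting: x = 120 − 0.79(120 − 0.44x), giving x(1 − 0.44·0.79) = 120(1 − 0.79).
So x = 120 × 0.21 / 0.6524 ≈ 38.6266, and the target receives 120 − x ≈ 81.3734.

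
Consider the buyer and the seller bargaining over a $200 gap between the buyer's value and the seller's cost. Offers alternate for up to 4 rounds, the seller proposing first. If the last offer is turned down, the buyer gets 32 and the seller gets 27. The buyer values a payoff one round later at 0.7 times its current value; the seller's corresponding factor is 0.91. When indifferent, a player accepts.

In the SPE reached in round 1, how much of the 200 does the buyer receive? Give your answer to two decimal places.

89.74

Round 4 (the buyer proposes): the seller gets 27 if talks fail, so the buyer offers 27 and keeps 173.
Round 3 (the seller proposes): the buyer can get 173 next round, worth 0.7 × 173 = 121.1 now; the seller offers that and keeps 78.9.
Round 2 (the buyer proposes): the seller can get 78.9 next round, worth 0.91 × 78.9 = 71.799 now, so the buyer offers 71.799, keeping 128.201.
Round 1 (the seller proposes): the buyer can get 128.201 next round, worth 0.7 × 128.201 = 89.7407 now, so the seller offers 89.7407, keeping 110.2593.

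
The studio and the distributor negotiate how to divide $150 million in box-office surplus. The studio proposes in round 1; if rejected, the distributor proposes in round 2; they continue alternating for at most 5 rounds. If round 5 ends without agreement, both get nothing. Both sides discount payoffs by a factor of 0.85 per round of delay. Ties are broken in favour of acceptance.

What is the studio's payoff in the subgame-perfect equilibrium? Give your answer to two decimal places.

Round 5 (the studio proposes): rejection yields 0 for the distributor; the studio offers 0 and keeps 150.
Round 4 (the distributor proposes): the studio can get 150 next round, worth 0.85 × 150 = 127.5 now; the distributor offers that and keeps 22.5.
Round 3 (the studio proposes): the distributor can get 22.5 next round, worth 0.85 × 22.5 = 19.125 now; the studio offers that and keeps 130.875.
Round 2 (the distributor proposes): the studio can get 130.875 next round, worth 0.85 × 130.875 = 111.24375 now, so the distributor offers 111.24375, keeping 38.75625.
Round 1 (the studio proposes): the distributor can get 38.75625 next round, worth 0.85 × 38.75625 = 32.9428125 now, so the studio offers 32.9428125, keeping 117.0571875.

117.06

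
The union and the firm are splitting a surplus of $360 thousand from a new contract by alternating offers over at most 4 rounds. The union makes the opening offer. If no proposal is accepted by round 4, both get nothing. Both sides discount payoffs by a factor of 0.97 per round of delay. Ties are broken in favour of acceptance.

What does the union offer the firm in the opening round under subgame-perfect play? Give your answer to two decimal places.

Round 4 (the firm proposes): the union will accept anything ≥ 0, so the firm offers 0 and keeps 360.
Round 3 (the union proposes): the firm can get 360 next round, worth 0.97 × 360 = 349.2 now. The union offers 349.2 and keeps 360 − 349.2 = 10.8.
Round 2 (the firm proposes): the union can get 10.8 next round, worth 0.97 × 10.8 = 10.476 now, so the firm offers 10.476, keeping 349.524.
Round 1 (the union proposes): the firm can get 349.524 next round, worth 0.97 × 349.524 = 339.03828 now. The union offers 339.03828 and keeps 360 − 339.03828 = 20.96172.

339.04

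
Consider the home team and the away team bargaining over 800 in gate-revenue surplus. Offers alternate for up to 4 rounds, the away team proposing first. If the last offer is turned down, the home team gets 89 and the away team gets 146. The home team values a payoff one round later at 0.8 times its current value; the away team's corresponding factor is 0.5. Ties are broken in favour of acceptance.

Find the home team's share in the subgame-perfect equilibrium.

529.28

Round 4 (the home team proposes): the away team gets 146 if talks fail, so the home team offers 146 and keeps 654.
Round 3 (the away team proposes): the home team can get 654 next round, worth 0.8 × 654 = 523.2 now, so the away team offers 523.2, keeping 276.8.
Round 2 (the home team proposes): the away team can get 276.8 next round, worth 0.5 × 276.8 = 138.4 now. The home team offers 138.4 and keeps 800 − 138.4 = 661.6.
Round 1 (the away team proposes): the home team can get 661.6 next round, worth 0.8 × 661.6 = 529.28 now, so the away team offers 529.28, keeping 270.72.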